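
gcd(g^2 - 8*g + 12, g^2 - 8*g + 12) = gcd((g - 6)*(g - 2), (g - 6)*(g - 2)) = g^2 - 8*g + 12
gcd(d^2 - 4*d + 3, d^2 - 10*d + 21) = d - 3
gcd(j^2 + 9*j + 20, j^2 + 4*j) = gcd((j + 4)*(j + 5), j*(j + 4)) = j + 4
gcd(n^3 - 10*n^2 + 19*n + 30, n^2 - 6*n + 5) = n - 5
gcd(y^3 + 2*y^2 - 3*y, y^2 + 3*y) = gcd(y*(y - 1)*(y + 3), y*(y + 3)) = y^2 + 3*y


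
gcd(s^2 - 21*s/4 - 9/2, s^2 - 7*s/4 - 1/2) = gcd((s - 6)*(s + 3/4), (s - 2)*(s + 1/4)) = 1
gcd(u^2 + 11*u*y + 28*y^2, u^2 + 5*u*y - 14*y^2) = u + 7*y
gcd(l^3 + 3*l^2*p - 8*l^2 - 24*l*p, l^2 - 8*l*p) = l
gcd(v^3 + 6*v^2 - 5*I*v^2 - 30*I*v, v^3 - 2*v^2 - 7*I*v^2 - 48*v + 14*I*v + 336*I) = v + 6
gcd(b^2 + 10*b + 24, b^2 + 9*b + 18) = b + 6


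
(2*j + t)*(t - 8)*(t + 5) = 2*j*t^2 - 6*j*t - 80*j + t^3 - 3*t^2 - 40*t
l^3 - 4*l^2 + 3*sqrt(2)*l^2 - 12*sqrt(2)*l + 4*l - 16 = (l - 4)*(l + sqrt(2))*(l + 2*sqrt(2))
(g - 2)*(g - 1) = g^2 - 3*g + 2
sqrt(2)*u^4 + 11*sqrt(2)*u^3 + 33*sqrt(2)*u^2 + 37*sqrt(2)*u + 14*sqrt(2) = (u + 1)*(u + 2)*(u + 7)*(sqrt(2)*u + sqrt(2))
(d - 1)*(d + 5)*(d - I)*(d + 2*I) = d^4 + 4*d^3 + I*d^3 - 3*d^2 + 4*I*d^2 + 8*d - 5*I*d - 10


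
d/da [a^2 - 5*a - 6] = 2*a - 5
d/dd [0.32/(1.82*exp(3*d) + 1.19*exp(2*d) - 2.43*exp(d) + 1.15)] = (-1.7472*exp(2*d) - 0.7616*exp(d) + 0.7776)*exp(d)/(1.82*exp(3*d) + 1.19*exp(2*d) - 2.43*exp(d) + 1.15)^2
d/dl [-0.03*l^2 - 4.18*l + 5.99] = -0.06*l - 4.18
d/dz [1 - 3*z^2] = -6*z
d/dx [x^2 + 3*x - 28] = 2*x + 3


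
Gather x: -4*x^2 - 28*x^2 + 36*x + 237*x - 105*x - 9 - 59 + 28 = -32*x^2 + 168*x - 40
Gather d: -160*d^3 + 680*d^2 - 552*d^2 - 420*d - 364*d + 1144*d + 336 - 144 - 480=-160*d^3 + 128*d^2 + 360*d - 288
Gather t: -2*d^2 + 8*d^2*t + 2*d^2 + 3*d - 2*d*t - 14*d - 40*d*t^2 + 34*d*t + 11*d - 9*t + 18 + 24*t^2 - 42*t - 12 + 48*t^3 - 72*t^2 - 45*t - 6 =48*t^3 + t^2*(-40*d - 48) + t*(8*d^2 + 32*d - 96)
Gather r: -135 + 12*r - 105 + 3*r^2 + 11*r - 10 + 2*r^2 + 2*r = 5*r^2 + 25*r - 250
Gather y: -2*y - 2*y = -4*y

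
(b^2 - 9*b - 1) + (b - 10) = b^2 - 8*b - 11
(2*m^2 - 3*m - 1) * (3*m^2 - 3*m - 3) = 6*m^4 - 15*m^3 + 12*m + 3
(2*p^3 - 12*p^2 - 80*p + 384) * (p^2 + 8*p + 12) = 2*p^5 + 4*p^4 - 152*p^3 - 400*p^2 + 2112*p + 4608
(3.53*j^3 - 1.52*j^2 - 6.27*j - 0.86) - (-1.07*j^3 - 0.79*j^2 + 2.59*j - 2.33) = 4.6*j^3 - 0.73*j^2 - 8.86*j + 1.47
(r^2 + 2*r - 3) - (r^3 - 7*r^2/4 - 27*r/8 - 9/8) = -r^3 + 11*r^2/4 + 43*r/8 - 15/8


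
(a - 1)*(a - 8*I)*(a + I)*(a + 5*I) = a^4 - a^3 - 2*I*a^3 + 43*a^2 + 2*I*a^2 - 43*a + 40*I*a - 40*I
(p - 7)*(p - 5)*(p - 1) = p^3 - 13*p^2 + 47*p - 35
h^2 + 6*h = h*(h + 6)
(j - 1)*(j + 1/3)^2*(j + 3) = j^4 + 8*j^3/3 - 14*j^2/9 - 16*j/9 - 1/3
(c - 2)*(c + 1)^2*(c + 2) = c^4 + 2*c^3 - 3*c^2 - 8*c - 4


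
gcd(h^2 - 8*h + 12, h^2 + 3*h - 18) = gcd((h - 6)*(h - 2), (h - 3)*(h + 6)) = 1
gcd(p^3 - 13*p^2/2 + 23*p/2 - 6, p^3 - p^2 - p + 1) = p - 1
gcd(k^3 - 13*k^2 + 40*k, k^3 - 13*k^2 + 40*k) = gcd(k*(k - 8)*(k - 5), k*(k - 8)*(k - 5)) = k^3 - 13*k^2 + 40*k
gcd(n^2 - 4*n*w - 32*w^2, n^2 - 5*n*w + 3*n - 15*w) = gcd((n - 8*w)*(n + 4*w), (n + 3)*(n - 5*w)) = 1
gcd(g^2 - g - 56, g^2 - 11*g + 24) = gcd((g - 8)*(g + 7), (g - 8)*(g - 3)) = g - 8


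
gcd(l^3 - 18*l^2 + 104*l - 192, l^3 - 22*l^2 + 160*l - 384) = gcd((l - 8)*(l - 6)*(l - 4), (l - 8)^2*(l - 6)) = l^2 - 14*l + 48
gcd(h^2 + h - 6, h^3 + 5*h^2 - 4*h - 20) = h - 2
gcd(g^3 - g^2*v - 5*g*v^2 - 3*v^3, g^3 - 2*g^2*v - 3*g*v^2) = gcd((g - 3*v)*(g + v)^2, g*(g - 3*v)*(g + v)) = -g^2 + 2*g*v + 3*v^2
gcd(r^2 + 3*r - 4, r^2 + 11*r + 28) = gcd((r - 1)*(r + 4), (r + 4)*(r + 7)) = r + 4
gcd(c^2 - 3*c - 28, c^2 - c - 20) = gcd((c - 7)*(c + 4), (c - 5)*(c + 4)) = c + 4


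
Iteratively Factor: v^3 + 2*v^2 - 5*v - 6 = (v + 3)*(v^2 - v - 2) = (v - 2)*(v + 3)*(v + 1)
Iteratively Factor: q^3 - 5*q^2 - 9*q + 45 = (q - 3)*(q^2 - 2*q - 15) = (q - 5)*(q - 3)*(q + 3)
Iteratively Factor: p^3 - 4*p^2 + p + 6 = (p - 2)*(p^2 - 2*p - 3) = (p - 3)*(p - 2)*(p + 1)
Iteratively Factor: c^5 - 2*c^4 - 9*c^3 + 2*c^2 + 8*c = (c - 1)*(c^4 - c^3 - 10*c^2 - 8*c) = (c - 1)*(c + 1)*(c^3 - 2*c^2 - 8*c) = (c - 4)*(c - 1)*(c + 1)*(c^2 + 2*c) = (c - 4)*(c - 1)*(c + 1)*(c + 2)*(c)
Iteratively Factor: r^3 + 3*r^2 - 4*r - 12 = (r + 3)*(r^2 - 4) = (r - 2)*(r + 3)*(r + 2)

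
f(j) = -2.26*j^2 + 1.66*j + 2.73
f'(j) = 1.66 - 4.52*j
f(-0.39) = 1.74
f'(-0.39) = 3.42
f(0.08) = 2.85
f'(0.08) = 1.30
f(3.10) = -13.84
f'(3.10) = -12.35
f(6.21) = -74.12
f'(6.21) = -26.41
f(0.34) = 3.03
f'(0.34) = 0.12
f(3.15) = -14.47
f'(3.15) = -12.58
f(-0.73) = 0.31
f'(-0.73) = 4.96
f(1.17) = 1.58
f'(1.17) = -3.63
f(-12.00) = -342.63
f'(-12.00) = 55.90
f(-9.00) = -195.27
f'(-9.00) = 42.34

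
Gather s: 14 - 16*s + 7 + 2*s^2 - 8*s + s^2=3*s^2 - 24*s + 21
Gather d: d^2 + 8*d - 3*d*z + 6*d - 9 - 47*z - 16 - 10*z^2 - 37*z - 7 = d^2 + d*(14 - 3*z) - 10*z^2 - 84*z - 32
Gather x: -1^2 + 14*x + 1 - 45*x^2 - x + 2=-45*x^2 + 13*x + 2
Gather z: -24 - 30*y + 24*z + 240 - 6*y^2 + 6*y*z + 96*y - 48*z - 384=-6*y^2 + 66*y + z*(6*y - 24) - 168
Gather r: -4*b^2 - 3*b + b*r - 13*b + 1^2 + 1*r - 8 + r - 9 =-4*b^2 - 16*b + r*(b + 2) - 16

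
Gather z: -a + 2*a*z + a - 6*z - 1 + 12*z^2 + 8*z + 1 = 12*z^2 + z*(2*a + 2)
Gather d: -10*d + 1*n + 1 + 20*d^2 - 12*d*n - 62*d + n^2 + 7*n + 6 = 20*d^2 + d*(-12*n - 72) + n^2 + 8*n + 7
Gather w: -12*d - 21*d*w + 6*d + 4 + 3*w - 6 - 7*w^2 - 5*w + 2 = -6*d - 7*w^2 + w*(-21*d - 2)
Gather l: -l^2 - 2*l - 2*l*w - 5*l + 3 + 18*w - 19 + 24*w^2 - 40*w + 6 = -l^2 + l*(-2*w - 7) + 24*w^2 - 22*w - 10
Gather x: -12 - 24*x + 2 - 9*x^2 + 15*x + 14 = -9*x^2 - 9*x + 4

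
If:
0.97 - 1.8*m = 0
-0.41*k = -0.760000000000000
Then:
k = 1.85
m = 0.54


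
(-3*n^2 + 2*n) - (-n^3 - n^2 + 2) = n^3 - 2*n^2 + 2*n - 2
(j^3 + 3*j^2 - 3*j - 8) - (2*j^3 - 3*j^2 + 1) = -j^3 + 6*j^2 - 3*j - 9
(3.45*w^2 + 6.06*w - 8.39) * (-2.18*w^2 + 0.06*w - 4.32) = -7.521*w^4 - 13.0038*w^3 + 3.7498*w^2 - 26.6826*w + 36.2448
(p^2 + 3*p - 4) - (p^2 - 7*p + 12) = 10*p - 16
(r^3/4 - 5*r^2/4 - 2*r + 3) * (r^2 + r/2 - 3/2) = r^5/4 - 9*r^4/8 - 3*r^3 + 31*r^2/8 + 9*r/2 - 9/2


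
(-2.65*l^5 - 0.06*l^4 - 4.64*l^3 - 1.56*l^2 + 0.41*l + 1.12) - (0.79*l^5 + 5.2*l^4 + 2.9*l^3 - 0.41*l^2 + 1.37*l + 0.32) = -3.44*l^5 - 5.26*l^4 - 7.54*l^3 - 1.15*l^2 - 0.96*l + 0.8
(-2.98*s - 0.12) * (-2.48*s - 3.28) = 7.3904*s^2 + 10.072*s + 0.3936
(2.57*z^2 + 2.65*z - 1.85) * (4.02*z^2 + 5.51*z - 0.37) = 10.3314*z^4 + 24.8137*z^3 + 6.2136*z^2 - 11.174*z + 0.6845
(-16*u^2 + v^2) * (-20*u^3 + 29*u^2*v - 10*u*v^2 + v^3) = 320*u^5 - 464*u^4*v + 140*u^3*v^2 + 13*u^2*v^3 - 10*u*v^4 + v^5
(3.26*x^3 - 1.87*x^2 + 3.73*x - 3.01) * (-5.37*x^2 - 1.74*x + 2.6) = -17.5062*x^5 + 4.3695*x^4 - 8.3003*x^3 + 4.8115*x^2 + 14.9354*x - 7.826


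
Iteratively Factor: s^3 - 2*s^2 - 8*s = (s)*(s^2 - 2*s - 8) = s*(s + 2)*(s - 4)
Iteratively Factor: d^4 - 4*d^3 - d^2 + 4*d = (d)*(d^3 - 4*d^2 - d + 4) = d*(d - 4)*(d^2 - 1) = d*(d - 4)*(d + 1)*(d - 1)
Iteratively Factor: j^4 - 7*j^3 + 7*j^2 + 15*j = (j - 3)*(j^3 - 4*j^2 - 5*j) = (j - 5)*(j - 3)*(j^2 + j) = j*(j - 5)*(j - 3)*(j + 1)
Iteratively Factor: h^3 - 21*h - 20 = (h - 5)*(h^2 + 5*h + 4) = (h - 5)*(h + 4)*(h + 1)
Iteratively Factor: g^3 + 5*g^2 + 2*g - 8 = (g + 2)*(g^2 + 3*g - 4) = (g + 2)*(g + 4)*(g - 1)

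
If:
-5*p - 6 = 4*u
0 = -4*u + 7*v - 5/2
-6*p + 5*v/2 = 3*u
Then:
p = 91/113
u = -1133/452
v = -243/226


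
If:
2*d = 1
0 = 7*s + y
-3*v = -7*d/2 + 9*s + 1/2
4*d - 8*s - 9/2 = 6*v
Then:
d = 1/2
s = 1/2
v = -13/12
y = -7/2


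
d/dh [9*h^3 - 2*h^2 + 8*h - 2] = 27*h^2 - 4*h + 8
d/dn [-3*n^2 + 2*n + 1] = 2 - 6*n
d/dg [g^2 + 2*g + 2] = 2*g + 2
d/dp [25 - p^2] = -2*p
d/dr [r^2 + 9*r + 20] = 2*r + 9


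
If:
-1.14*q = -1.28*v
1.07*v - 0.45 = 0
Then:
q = 0.47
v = 0.42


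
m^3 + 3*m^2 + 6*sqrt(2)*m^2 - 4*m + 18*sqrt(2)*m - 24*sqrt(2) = (m - 1)*(m + 4)*(m + 6*sqrt(2))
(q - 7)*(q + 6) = q^2 - q - 42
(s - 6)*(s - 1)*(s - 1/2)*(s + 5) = s^4 - 5*s^3/2 - 28*s^2 + 89*s/2 - 15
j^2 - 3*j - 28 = (j - 7)*(j + 4)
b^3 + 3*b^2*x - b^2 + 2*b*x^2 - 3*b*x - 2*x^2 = (b - 1)*(b + x)*(b + 2*x)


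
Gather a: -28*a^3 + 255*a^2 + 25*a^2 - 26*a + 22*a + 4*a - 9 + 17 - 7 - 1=-28*a^3 + 280*a^2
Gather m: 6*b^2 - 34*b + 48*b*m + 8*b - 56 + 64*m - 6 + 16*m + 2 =6*b^2 - 26*b + m*(48*b + 80) - 60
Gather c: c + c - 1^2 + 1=2*c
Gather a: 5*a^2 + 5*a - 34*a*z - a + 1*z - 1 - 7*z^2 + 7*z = 5*a^2 + a*(4 - 34*z) - 7*z^2 + 8*z - 1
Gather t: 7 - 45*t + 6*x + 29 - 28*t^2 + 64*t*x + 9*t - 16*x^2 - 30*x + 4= -28*t^2 + t*(64*x - 36) - 16*x^2 - 24*x + 40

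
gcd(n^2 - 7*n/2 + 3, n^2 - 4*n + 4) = n - 2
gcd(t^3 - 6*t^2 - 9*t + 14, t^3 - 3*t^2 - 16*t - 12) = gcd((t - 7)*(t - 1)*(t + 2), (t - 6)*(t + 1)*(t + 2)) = t + 2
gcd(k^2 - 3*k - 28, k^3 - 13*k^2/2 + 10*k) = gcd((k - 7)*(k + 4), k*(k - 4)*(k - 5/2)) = 1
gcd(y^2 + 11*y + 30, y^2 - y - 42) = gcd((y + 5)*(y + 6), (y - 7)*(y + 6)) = y + 6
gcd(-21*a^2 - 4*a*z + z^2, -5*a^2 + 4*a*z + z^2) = 1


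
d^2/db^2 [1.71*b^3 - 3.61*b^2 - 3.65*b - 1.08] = 10.26*b - 7.22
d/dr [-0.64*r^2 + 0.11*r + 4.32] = 0.11 - 1.28*r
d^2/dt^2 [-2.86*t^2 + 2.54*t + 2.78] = -5.72000000000000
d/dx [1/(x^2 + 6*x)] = 2*(-x - 3)/(x^2*(x + 6)^2)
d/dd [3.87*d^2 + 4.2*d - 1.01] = 7.74*d + 4.2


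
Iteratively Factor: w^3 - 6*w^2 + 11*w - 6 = (w - 3)*(w^2 - 3*w + 2) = (w - 3)*(w - 2)*(w - 1)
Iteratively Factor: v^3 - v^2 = (v - 1)*(v^2) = v*(v - 1)*(v)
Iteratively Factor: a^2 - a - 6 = (a - 3)*(a + 2)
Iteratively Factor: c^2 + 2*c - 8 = (c + 4)*(c - 2)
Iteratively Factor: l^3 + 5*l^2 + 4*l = (l)*(l^2 + 5*l + 4) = l*(l + 4)*(l + 1)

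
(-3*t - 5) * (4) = -12*t - 20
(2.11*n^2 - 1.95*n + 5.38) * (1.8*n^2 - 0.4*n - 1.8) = 3.798*n^4 - 4.354*n^3 + 6.666*n^2 + 1.358*n - 9.684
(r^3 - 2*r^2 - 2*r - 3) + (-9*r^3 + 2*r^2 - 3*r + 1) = -8*r^3 - 5*r - 2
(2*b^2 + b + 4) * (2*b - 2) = 4*b^3 - 2*b^2 + 6*b - 8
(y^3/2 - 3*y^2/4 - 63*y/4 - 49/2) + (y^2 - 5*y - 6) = y^3/2 + y^2/4 - 83*y/4 - 61/2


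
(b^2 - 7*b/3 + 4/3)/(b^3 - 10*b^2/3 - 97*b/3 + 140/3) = (b - 1)/(b^2 - 2*b - 35)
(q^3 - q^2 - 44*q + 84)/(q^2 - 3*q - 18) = (q^2 + 5*q - 14)/(q + 3)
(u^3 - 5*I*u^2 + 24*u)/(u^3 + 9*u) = (u - 8*I)/(u - 3*I)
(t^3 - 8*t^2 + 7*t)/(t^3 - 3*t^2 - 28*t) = (t - 1)/(t + 4)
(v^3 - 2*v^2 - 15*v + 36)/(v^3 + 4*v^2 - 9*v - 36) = (v - 3)/(v + 3)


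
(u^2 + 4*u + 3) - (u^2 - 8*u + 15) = 12*u - 12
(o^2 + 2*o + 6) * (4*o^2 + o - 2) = 4*o^4 + 9*o^3 + 24*o^2 + 2*o - 12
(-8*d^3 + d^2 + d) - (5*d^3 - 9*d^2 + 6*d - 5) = -13*d^3 + 10*d^2 - 5*d + 5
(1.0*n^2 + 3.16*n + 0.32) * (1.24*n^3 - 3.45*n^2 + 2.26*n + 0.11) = 1.24*n^5 + 0.4684*n^4 - 8.2452*n^3 + 6.1476*n^2 + 1.0708*n + 0.0352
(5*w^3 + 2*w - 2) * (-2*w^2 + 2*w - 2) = -10*w^5 + 10*w^4 - 14*w^3 + 8*w^2 - 8*w + 4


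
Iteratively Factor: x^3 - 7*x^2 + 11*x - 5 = (x - 5)*(x^2 - 2*x + 1) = (x - 5)*(x - 1)*(x - 1)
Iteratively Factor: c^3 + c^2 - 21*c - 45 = (c - 5)*(c^2 + 6*c + 9) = (c - 5)*(c + 3)*(c + 3)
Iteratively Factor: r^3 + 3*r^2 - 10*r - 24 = (r + 4)*(r^2 - r - 6) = (r - 3)*(r + 4)*(r + 2)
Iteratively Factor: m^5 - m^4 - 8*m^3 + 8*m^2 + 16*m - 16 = (m - 2)*(m^4 + m^3 - 6*m^2 - 4*m + 8) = (m - 2)*(m + 2)*(m^3 - m^2 - 4*m + 4) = (m - 2)^2*(m + 2)*(m^2 + m - 2) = (m - 2)^2*(m - 1)*(m + 2)*(m + 2)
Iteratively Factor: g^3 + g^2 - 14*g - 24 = (g - 4)*(g^2 + 5*g + 6) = (g - 4)*(g + 3)*(g + 2)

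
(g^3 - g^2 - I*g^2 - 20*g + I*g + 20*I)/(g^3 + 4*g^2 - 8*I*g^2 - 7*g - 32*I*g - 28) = (g - 5)/(g - 7*I)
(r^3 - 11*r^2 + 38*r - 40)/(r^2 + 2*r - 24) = (r^2 - 7*r + 10)/(r + 6)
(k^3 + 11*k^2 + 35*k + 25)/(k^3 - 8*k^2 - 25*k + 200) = (k^2 + 6*k + 5)/(k^2 - 13*k + 40)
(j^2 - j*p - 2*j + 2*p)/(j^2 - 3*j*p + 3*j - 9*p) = (j^2 - j*p - 2*j + 2*p)/(j^2 - 3*j*p + 3*j - 9*p)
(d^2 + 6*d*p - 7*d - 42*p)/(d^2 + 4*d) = (d^2 + 6*d*p - 7*d - 42*p)/(d*(d + 4))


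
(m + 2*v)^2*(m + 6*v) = m^3 + 10*m^2*v + 28*m*v^2 + 24*v^3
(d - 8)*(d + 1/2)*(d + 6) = d^3 - 3*d^2/2 - 49*d - 24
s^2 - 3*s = s*(s - 3)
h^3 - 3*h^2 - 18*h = h*(h - 6)*(h + 3)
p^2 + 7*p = p*(p + 7)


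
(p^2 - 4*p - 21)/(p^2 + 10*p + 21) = (p - 7)/(p + 7)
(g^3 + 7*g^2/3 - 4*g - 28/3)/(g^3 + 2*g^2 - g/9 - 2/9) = 3*(3*g^2 + g - 14)/(9*g^2 - 1)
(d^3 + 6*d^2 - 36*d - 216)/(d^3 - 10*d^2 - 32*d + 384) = (d^2 - 36)/(d^2 - 16*d + 64)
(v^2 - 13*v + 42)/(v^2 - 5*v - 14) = (v - 6)/(v + 2)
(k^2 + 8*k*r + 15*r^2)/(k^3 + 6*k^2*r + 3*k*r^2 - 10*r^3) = (-k - 3*r)/(-k^2 - k*r + 2*r^2)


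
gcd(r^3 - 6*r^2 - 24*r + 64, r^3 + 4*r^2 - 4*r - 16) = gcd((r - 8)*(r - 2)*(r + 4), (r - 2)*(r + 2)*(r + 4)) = r^2 + 2*r - 8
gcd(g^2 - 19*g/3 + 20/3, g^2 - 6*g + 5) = g - 5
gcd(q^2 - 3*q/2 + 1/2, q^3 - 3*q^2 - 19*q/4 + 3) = q - 1/2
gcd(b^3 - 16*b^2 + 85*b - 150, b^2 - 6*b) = b - 6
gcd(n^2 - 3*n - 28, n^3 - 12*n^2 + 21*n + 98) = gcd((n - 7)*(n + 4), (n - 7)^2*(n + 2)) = n - 7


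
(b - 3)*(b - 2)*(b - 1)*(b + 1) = b^4 - 5*b^3 + 5*b^2 + 5*b - 6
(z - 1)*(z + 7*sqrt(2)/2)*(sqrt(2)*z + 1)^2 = 2*z^4 - 2*z^3 + 9*sqrt(2)*z^3 - 9*sqrt(2)*z^2 + 15*z^2 - 15*z + 7*sqrt(2)*z/2 - 7*sqrt(2)/2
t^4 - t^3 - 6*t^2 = t^2*(t - 3)*(t + 2)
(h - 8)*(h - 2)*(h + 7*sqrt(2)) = h^3 - 10*h^2 + 7*sqrt(2)*h^2 - 70*sqrt(2)*h + 16*h + 112*sqrt(2)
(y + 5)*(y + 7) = y^2 + 12*y + 35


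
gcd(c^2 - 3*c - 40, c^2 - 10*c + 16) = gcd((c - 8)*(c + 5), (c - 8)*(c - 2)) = c - 8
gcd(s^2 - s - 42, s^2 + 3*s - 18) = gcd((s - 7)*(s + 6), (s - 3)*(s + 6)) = s + 6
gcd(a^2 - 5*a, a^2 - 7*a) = a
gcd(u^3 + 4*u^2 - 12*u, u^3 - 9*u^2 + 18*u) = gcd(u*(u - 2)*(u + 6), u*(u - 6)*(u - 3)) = u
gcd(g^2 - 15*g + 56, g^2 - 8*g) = g - 8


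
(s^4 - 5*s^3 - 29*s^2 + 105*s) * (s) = s^5 - 5*s^4 - 29*s^3 + 105*s^2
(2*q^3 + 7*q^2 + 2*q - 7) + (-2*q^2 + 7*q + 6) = 2*q^3 + 5*q^2 + 9*q - 1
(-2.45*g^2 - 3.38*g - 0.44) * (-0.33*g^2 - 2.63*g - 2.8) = 0.8085*g^4 + 7.5589*g^3 + 15.8946*g^2 + 10.6212*g + 1.232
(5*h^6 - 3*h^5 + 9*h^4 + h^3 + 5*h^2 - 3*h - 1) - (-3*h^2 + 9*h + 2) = 5*h^6 - 3*h^5 + 9*h^4 + h^3 + 8*h^2 - 12*h - 3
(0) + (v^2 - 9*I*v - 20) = v^2 - 9*I*v - 20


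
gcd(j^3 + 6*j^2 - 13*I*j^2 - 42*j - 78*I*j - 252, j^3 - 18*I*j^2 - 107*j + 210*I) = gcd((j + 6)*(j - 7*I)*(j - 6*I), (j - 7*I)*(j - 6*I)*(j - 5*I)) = j^2 - 13*I*j - 42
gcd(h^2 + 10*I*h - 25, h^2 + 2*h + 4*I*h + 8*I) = 1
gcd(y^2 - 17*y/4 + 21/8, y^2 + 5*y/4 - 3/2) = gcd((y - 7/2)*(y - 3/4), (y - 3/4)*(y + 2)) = y - 3/4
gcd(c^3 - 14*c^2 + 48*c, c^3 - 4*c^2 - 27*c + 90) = c - 6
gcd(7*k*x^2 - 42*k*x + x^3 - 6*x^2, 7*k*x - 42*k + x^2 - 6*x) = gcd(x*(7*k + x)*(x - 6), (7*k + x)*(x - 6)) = 7*k*x - 42*k + x^2 - 6*x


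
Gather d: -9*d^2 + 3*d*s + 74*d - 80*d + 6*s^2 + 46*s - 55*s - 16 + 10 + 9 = -9*d^2 + d*(3*s - 6) + 6*s^2 - 9*s + 3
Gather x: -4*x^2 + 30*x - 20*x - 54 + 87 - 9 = -4*x^2 + 10*x + 24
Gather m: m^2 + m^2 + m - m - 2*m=2*m^2 - 2*m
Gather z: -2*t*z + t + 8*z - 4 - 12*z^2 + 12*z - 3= t - 12*z^2 + z*(20 - 2*t) - 7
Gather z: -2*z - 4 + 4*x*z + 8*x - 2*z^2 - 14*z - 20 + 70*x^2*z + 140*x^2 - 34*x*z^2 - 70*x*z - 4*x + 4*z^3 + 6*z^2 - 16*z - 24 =140*x^2 + 4*x + 4*z^3 + z^2*(4 - 34*x) + z*(70*x^2 - 66*x - 32) - 48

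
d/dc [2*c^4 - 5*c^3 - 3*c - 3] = 8*c^3 - 15*c^2 - 3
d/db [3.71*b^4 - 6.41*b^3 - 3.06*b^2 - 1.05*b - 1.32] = 14.84*b^3 - 19.23*b^2 - 6.12*b - 1.05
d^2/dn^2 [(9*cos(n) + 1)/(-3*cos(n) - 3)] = 8*(sin(n)^2 + cos(n) + 1)/(3*(cos(n) + 1)^3)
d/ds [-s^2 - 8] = -2*s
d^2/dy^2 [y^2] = 2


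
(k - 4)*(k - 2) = k^2 - 6*k + 8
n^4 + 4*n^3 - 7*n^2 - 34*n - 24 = (n - 3)*(n + 1)*(n + 2)*(n + 4)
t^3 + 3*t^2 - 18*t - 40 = (t - 4)*(t + 2)*(t + 5)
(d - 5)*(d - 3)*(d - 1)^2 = d^4 - 10*d^3 + 32*d^2 - 38*d + 15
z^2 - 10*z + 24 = (z - 6)*(z - 4)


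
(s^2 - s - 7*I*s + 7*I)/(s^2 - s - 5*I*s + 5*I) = (s - 7*I)/(s - 5*I)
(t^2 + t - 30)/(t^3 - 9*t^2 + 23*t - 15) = (t + 6)/(t^2 - 4*t + 3)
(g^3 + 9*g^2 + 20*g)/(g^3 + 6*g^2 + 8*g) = (g + 5)/(g + 2)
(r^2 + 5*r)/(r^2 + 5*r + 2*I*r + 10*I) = r/(r + 2*I)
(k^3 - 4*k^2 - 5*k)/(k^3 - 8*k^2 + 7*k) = (k^2 - 4*k - 5)/(k^2 - 8*k + 7)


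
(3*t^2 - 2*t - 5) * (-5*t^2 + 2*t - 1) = -15*t^4 + 16*t^3 + 18*t^2 - 8*t + 5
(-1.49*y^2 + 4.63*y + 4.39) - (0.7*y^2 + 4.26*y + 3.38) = -2.19*y^2 + 0.37*y + 1.01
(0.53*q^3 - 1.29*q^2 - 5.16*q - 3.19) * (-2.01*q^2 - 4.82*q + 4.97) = -1.0653*q^5 + 0.0382999999999996*q^4 + 19.2235*q^3 + 24.8718*q^2 - 10.2694*q - 15.8543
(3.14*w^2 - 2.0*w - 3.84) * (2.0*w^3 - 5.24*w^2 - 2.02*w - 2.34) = 6.28*w^5 - 20.4536*w^4 - 3.5428*w^3 + 16.814*w^2 + 12.4368*w + 8.9856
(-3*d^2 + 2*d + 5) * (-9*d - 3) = 27*d^3 - 9*d^2 - 51*d - 15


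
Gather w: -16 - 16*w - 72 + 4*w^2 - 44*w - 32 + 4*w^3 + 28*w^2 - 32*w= 4*w^3 + 32*w^2 - 92*w - 120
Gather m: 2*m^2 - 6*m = 2*m^2 - 6*m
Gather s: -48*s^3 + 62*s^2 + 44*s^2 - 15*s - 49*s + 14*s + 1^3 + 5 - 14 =-48*s^3 + 106*s^2 - 50*s - 8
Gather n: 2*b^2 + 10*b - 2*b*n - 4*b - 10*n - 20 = 2*b^2 + 6*b + n*(-2*b - 10) - 20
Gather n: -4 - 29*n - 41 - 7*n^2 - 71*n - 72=-7*n^2 - 100*n - 117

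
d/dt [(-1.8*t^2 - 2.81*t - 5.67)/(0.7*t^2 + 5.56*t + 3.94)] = (-8.041*t^2 - 6.246*t + 20.4538)/(0.49*t^4 + 7.784*t^3 + 36.4296*t^2 + 43.8128*t + 15.5236)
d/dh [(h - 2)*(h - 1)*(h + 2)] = 3*h^2 - 2*h - 4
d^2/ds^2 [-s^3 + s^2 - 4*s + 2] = 2 - 6*s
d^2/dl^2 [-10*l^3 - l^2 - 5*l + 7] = -60*l - 2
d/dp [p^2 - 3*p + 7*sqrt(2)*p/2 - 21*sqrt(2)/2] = 2*p - 3 + 7*sqrt(2)/2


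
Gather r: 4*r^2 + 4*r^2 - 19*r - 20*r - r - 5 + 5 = 8*r^2 - 40*r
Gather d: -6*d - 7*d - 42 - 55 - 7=-13*d - 104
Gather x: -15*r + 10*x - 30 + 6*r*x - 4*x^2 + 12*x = -15*r - 4*x^2 + x*(6*r + 22) - 30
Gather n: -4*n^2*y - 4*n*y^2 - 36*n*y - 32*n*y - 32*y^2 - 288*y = -4*n^2*y + n*(-4*y^2 - 68*y) - 32*y^2 - 288*y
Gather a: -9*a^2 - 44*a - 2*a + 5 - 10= -9*a^2 - 46*a - 5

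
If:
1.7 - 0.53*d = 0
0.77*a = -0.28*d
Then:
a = -1.17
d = 3.21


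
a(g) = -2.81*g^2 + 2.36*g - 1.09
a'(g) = 2.36 - 5.62*g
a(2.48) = -12.52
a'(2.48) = -11.58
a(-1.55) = -11.50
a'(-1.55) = 11.07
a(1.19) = -2.26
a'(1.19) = -4.33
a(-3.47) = -43.11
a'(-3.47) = 21.86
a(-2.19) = -19.74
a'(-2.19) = 14.67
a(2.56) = -13.46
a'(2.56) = -12.03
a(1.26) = -2.58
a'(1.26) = -4.72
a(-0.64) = -3.75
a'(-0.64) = 5.96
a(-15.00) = -668.74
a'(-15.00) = 86.66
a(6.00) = -88.09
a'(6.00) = -31.36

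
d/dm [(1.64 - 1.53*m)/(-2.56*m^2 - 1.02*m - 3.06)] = (-3.9168*m^2 + 8.3968*m + 6.3546)/(6.5536*m^4 + 5.2224*m^3 + 16.7076*m^2 + 6.2424*m + 9.3636)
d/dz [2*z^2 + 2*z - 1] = 4*z + 2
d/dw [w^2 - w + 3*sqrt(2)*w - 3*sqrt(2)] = 2*w - 1 + 3*sqrt(2)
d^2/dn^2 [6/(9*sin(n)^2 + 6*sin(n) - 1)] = 36*(-54*sin(n)^4 - 27*sin(n)^3 + 69*sin(n)^2 + 53*sin(n) + 15)/(9*sin(n)^2 + 6*sin(n) - 1)^3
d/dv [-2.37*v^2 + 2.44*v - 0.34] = 2.44 - 4.74*v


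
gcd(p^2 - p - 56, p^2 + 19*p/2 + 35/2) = p + 7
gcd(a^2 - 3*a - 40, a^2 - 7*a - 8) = a - 8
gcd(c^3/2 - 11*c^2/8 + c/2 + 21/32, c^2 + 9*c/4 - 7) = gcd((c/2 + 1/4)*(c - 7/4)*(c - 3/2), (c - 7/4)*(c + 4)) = c - 7/4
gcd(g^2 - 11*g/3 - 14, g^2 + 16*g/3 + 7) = g + 7/3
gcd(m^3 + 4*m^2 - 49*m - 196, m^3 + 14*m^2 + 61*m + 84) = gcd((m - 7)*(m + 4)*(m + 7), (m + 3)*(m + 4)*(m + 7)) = m^2 + 11*m + 28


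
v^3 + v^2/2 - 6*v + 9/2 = (v - 3/2)*(v - 1)*(v + 3)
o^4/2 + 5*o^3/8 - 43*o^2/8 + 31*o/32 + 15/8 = (o/2 + 1/4)*(o - 5/2)*(o - 3/4)*(o + 4)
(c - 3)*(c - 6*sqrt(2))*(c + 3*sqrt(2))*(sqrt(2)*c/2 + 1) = sqrt(2)*c^4/2 - 3*sqrt(2)*c^3/2 - 2*c^3 - 21*sqrt(2)*c^2 + 6*c^2 - 36*c + 63*sqrt(2)*c + 108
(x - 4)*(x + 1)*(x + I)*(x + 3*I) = x^4 - 3*x^3 + 4*I*x^3 - 7*x^2 - 12*I*x^2 + 9*x - 16*I*x + 12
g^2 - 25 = (g - 5)*(g + 5)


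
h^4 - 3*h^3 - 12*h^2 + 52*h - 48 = (h - 3)*(h - 2)^2*(h + 4)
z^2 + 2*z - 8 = (z - 2)*(z + 4)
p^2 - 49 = (p - 7)*(p + 7)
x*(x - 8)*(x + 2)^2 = x^4 - 4*x^3 - 28*x^2 - 32*x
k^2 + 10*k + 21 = (k + 3)*(k + 7)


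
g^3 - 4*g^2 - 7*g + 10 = (g - 5)*(g - 1)*(g + 2)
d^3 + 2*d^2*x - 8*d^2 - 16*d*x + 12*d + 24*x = (d - 6)*(d - 2)*(d + 2*x)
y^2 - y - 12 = (y - 4)*(y + 3)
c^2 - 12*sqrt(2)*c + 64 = (c - 8*sqrt(2))*(c - 4*sqrt(2))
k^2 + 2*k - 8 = (k - 2)*(k + 4)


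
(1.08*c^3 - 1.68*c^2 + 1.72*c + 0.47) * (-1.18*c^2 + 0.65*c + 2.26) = -1.2744*c^5 + 2.6844*c^4 - 0.6808*c^3 - 3.2334*c^2 + 4.1927*c + 1.0622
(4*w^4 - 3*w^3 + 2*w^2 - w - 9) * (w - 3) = 4*w^5 - 15*w^4 + 11*w^3 - 7*w^2 - 6*w + 27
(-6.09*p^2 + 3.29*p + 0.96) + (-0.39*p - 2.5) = -6.09*p^2 + 2.9*p - 1.54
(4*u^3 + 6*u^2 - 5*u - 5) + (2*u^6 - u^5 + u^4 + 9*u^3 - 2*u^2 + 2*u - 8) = 2*u^6 - u^5 + u^4 + 13*u^3 + 4*u^2 - 3*u - 13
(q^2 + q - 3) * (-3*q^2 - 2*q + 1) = -3*q^4 - 5*q^3 + 8*q^2 + 7*q - 3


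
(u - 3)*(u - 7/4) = u^2 - 19*u/4 + 21/4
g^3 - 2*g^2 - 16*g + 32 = (g - 4)*(g - 2)*(g + 4)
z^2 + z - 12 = (z - 3)*(z + 4)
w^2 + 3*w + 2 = (w + 1)*(w + 2)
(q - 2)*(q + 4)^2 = q^3 + 6*q^2 - 32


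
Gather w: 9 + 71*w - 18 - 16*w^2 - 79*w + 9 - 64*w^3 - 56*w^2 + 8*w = -64*w^3 - 72*w^2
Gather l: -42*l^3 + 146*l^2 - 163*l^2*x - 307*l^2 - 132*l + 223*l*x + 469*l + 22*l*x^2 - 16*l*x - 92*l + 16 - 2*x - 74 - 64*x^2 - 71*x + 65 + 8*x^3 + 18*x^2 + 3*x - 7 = -42*l^3 + l^2*(-163*x - 161) + l*(22*x^2 + 207*x + 245) + 8*x^3 - 46*x^2 - 70*x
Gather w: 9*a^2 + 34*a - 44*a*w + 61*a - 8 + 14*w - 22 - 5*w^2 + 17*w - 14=9*a^2 + 95*a - 5*w^2 + w*(31 - 44*a) - 44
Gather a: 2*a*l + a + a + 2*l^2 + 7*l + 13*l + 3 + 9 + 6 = a*(2*l + 2) + 2*l^2 + 20*l + 18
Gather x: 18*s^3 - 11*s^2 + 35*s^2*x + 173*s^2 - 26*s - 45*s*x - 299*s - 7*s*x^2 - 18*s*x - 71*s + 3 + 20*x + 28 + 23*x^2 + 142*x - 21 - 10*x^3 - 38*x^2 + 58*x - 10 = 18*s^3 + 162*s^2 - 396*s - 10*x^3 + x^2*(-7*s - 15) + x*(35*s^2 - 63*s + 220)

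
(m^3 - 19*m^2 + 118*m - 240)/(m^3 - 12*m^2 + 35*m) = (m^2 - 14*m + 48)/(m*(m - 7))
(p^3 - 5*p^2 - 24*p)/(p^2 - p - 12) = p*(p - 8)/(p - 4)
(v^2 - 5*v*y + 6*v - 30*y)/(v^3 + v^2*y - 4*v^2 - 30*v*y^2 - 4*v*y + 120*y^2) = (v + 6)/(v^2 + 6*v*y - 4*v - 24*y)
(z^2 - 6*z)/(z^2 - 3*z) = (z - 6)/(z - 3)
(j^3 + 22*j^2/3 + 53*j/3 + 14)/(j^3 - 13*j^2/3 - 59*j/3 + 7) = (3*j^2 + 13*j + 14)/(3*j^2 - 22*j + 7)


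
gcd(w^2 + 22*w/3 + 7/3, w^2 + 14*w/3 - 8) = 1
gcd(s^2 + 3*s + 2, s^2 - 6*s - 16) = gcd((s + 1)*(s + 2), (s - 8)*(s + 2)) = s + 2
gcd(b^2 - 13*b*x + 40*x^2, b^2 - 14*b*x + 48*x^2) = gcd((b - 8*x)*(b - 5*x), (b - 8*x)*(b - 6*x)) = -b + 8*x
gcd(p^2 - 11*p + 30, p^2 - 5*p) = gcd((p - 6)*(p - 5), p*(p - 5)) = p - 5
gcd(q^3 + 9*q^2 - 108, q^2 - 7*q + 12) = q - 3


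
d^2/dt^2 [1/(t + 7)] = 2/(t + 7)^3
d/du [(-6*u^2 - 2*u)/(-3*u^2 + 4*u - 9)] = 6*(-5*u^2 + 18*u + 3)/(9*u^4 - 24*u^3 + 70*u^2 - 72*u + 81)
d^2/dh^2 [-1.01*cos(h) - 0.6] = 1.01*cos(h)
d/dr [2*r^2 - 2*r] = 4*r - 2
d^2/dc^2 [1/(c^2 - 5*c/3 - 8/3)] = 6*(9*c^2 - 15*c - (6*c - 5)^2 - 24)/(-3*c^2 + 5*c + 8)^3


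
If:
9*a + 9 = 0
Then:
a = -1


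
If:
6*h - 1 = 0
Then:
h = 1/6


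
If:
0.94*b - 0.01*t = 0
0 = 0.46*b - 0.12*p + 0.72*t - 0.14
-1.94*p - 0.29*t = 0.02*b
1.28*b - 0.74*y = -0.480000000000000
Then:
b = 0.00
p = -0.03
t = 0.19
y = 0.65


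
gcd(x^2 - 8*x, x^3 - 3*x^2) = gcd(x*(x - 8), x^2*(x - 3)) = x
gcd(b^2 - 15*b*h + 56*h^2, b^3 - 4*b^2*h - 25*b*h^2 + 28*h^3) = b - 7*h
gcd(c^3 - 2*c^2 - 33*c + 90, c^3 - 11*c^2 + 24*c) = c - 3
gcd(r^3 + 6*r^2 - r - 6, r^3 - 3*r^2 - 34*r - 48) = 1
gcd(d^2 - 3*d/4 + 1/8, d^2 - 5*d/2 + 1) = d - 1/2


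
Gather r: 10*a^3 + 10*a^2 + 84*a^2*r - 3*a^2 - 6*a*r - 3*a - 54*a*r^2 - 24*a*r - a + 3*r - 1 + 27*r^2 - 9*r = 10*a^3 + 7*a^2 - 4*a + r^2*(27 - 54*a) + r*(84*a^2 - 30*a - 6) - 1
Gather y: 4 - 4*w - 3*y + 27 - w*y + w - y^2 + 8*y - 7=-3*w - y^2 + y*(5 - w) + 24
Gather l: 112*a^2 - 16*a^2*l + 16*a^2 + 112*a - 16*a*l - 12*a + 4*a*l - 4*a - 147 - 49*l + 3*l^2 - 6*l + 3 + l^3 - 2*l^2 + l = 128*a^2 + 96*a + l^3 + l^2 + l*(-16*a^2 - 12*a - 54) - 144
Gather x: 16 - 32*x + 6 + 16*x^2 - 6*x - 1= 16*x^2 - 38*x + 21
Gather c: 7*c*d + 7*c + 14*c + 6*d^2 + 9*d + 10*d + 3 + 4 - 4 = c*(7*d + 21) + 6*d^2 + 19*d + 3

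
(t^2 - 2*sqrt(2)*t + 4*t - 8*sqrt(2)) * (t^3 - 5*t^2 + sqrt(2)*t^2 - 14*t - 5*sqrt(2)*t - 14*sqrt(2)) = t^5 - sqrt(2)*t^4 - t^4 - 38*t^3 + sqrt(2)*t^3 - 52*t^2 + 34*sqrt(2)*t^2 + 56*sqrt(2)*t + 136*t + 224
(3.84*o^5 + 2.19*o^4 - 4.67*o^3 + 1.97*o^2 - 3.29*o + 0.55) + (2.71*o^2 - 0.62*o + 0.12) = 3.84*o^5 + 2.19*o^4 - 4.67*o^3 + 4.68*o^2 - 3.91*o + 0.67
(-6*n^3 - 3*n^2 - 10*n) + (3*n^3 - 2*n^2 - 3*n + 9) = -3*n^3 - 5*n^2 - 13*n + 9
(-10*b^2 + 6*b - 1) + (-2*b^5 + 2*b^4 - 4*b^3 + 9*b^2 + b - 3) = -2*b^5 + 2*b^4 - 4*b^3 - b^2 + 7*b - 4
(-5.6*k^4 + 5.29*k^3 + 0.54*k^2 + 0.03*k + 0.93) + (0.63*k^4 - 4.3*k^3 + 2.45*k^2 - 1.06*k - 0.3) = -4.97*k^4 + 0.99*k^3 + 2.99*k^2 - 1.03*k + 0.63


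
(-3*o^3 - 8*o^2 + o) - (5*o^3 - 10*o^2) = -8*o^3 + 2*o^2 + o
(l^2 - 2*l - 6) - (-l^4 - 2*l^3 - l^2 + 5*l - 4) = l^4 + 2*l^3 + 2*l^2 - 7*l - 2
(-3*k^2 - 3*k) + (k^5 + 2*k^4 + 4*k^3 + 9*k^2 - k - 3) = k^5 + 2*k^4 + 4*k^3 + 6*k^2 - 4*k - 3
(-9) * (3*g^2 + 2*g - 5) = -27*g^2 - 18*g + 45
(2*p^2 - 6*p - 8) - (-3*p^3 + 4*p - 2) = 3*p^3 + 2*p^2 - 10*p - 6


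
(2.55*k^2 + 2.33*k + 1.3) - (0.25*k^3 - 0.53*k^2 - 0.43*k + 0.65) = -0.25*k^3 + 3.08*k^2 + 2.76*k + 0.65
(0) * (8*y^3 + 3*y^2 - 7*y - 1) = 0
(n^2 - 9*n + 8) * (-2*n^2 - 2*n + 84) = -2*n^4 + 16*n^3 + 86*n^2 - 772*n + 672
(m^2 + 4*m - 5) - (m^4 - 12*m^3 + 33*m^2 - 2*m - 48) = -m^4 + 12*m^3 - 32*m^2 + 6*m + 43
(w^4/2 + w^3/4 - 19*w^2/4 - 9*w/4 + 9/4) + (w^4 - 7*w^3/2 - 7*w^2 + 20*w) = 3*w^4/2 - 13*w^3/4 - 47*w^2/4 + 71*w/4 + 9/4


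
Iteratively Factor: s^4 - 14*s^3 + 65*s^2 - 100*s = (s - 5)*(s^3 - 9*s^2 + 20*s) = s*(s - 5)*(s^2 - 9*s + 20) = s*(s - 5)*(s - 4)*(s - 5)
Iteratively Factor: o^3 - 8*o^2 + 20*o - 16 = (o - 2)*(o^2 - 6*o + 8) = (o - 2)^2*(o - 4)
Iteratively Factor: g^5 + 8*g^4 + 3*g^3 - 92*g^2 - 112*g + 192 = (g - 3)*(g^4 + 11*g^3 + 36*g^2 + 16*g - 64) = (g - 3)*(g + 4)*(g^3 + 7*g^2 + 8*g - 16) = (g - 3)*(g - 1)*(g + 4)*(g^2 + 8*g + 16) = (g - 3)*(g - 1)*(g + 4)^2*(g + 4)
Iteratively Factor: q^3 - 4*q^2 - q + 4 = (q + 1)*(q^2 - 5*q + 4) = (q - 4)*(q + 1)*(q - 1)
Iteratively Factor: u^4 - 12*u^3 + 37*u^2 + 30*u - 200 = (u + 2)*(u^3 - 14*u^2 + 65*u - 100) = (u - 5)*(u + 2)*(u^2 - 9*u + 20) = (u - 5)*(u - 4)*(u + 2)*(u - 5)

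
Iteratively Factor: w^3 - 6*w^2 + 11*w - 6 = (w - 2)*(w^2 - 4*w + 3) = (w - 3)*(w - 2)*(w - 1)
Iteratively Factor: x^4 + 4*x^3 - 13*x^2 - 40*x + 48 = (x + 4)*(x^3 - 13*x + 12) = (x - 1)*(x + 4)*(x^2 + x - 12) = (x - 3)*(x - 1)*(x + 4)*(x + 4)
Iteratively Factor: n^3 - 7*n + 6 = (n - 2)*(n^2 + 2*n - 3) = (n - 2)*(n - 1)*(n + 3)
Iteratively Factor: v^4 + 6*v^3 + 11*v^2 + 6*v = (v)*(v^3 + 6*v^2 + 11*v + 6) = v*(v + 2)*(v^2 + 4*v + 3) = v*(v + 1)*(v + 2)*(v + 3)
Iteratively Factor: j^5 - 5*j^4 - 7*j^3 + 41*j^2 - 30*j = (j - 2)*(j^4 - 3*j^3 - 13*j^2 + 15*j) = (j - 2)*(j + 3)*(j^3 - 6*j^2 + 5*j) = (j - 2)*(j - 1)*(j + 3)*(j^2 - 5*j) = (j - 5)*(j - 2)*(j - 1)*(j + 3)*(j)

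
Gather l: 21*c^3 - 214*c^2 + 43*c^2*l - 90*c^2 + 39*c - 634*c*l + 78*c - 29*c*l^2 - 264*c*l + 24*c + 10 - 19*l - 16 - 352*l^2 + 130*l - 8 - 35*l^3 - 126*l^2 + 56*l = 21*c^3 - 304*c^2 + 141*c - 35*l^3 + l^2*(-29*c - 478) + l*(43*c^2 - 898*c + 167) - 14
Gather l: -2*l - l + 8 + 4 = 12 - 3*l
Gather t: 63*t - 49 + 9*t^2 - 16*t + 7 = 9*t^2 + 47*t - 42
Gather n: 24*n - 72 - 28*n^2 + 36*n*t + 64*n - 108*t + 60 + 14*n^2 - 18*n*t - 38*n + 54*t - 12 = -14*n^2 + n*(18*t + 50) - 54*t - 24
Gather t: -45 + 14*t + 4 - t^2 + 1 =-t^2 + 14*t - 40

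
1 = 1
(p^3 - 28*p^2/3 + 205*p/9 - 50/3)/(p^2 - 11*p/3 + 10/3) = (p^2 - 23*p/3 + 10)/(p - 2)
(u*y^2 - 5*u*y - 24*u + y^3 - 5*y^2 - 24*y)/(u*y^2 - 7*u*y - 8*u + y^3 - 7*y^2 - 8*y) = (y + 3)/(y + 1)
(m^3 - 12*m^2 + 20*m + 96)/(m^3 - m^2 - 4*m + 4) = (m^2 - 14*m + 48)/(m^2 - 3*m + 2)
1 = 1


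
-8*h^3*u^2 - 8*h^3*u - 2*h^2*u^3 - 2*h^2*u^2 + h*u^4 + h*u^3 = u*(-4*h + u)*(2*h + u)*(h*u + h)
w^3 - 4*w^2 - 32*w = w*(w - 8)*(w + 4)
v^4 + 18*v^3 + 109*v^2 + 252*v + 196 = (v + 2)^2*(v + 7)^2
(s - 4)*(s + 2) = s^2 - 2*s - 8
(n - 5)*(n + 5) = n^2 - 25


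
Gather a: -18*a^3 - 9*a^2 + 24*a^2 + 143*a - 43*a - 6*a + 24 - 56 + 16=-18*a^3 + 15*a^2 + 94*a - 16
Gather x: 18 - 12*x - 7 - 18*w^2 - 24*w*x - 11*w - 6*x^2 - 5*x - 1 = -18*w^2 - 11*w - 6*x^2 + x*(-24*w - 17) + 10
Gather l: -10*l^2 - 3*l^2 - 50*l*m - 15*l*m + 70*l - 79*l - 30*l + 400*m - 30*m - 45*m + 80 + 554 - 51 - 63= -13*l^2 + l*(-65*m - 39) + 325*m + 520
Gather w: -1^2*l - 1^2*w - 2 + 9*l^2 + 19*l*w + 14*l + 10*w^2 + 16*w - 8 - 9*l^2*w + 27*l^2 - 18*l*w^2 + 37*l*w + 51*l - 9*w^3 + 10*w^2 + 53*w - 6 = 36*l^2 + 64*l - 9*w^3 + w^2*(20 - 18*l) + w*(-9*l^2 + 56*l + 68) - 16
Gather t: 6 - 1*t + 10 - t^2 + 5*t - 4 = -t^2 + 4*t + 12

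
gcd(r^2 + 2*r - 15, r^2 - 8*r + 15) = r - 3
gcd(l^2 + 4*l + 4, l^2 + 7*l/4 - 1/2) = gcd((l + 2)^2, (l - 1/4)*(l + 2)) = l + 2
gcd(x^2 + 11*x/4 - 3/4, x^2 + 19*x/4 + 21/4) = x + 3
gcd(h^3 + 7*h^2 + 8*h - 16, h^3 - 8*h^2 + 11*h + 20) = 1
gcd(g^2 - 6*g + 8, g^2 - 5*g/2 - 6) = g - 4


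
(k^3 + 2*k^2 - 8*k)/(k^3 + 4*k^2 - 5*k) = (k^2 + 2*k - 8)/(k^2 + 4*k - 5)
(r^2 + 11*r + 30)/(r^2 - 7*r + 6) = (r^2 + 11*r + 30)/(r^2 - 7*r + 6)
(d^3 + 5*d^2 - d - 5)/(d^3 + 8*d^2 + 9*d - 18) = (d^2 + 6*d + 5)/(d^2 + 9*d + 18)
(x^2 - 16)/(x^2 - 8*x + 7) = (x^2 - 16)/(x^2 - 8*x + 7)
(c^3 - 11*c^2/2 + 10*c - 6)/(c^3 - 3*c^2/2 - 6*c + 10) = (2*c - 3)/(2*c + 5)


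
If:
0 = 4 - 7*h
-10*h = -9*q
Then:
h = 4/7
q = 40/63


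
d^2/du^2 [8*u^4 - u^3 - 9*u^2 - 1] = 96*u^2 - 6*u - 18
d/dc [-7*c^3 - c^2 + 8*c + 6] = -21*c^2 - 2*c + 8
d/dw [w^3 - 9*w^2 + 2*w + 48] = 3*w^2 - 18*w + 2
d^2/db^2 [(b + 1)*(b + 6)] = 2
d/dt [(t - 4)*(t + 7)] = 2*t + 3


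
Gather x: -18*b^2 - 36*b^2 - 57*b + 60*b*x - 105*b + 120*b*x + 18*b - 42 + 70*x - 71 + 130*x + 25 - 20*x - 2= -54*b^2 - 144*b + x*(180*b + 180) - 90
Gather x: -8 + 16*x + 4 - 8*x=8*x - 4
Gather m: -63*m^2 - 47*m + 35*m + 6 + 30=-63*m^2 - 12*m + 36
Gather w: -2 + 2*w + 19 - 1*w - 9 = w + 8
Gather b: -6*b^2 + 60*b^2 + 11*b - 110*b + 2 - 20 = 54*b^2 - 99*b - 18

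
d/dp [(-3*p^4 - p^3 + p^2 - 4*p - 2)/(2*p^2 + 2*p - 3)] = (-12*p^5 - 20*p^4 + 32*p^3 + 19*p^2 + 2*p + 16)/(4*p^4 + 8*p^3 - 8*p^2 - 12*p + 9)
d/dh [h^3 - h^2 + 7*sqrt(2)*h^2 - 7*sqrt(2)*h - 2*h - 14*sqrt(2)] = 3*h^2 - 2*h + 14*sqrt(2)*h - 7*sqrt(2) - 2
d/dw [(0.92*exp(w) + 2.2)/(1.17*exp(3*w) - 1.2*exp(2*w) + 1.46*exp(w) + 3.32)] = (-2.1528*exp(3*w) - 6.618*exp(2*w) + 5.28*exp(w) - 0.1576)*exp(w)/(1.3689*exp(6*w) - 2.808*exp(5*w) + 4.8564*exp(4*w) + 4.2648*exp(3*w) - 5.8364*exp(2*w) + 9.6944*exp(w) + 11.0224)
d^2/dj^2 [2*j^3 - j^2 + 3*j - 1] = 12*j - 2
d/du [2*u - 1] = 2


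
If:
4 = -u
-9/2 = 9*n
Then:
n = -1/2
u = -4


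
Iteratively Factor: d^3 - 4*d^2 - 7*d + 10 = (d + 2)*(d^2 - 6*d + 5) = (d - 1)*(d + 2)*(d - 5)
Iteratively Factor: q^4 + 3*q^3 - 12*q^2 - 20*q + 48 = (q - 2)*(q^3 + 5*q^2 - 2*q - 24) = (q - 2)^2*(q^2 + 7*q + 12) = (q - 2)^2*(q + 4)*(q + 3)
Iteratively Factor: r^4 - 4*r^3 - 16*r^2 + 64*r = (r + 4)*(r^3 - 8*r^2 + 16*r) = (r - 4)*(r + 4)*(r^2 - 4*r) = r*(r - 4)*(r + 4)*(r - 4)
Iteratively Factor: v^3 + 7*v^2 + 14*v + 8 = (v + 1)*(v^2 + 6*v + 8) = (v + 1)*(v + 2)*(v + 4)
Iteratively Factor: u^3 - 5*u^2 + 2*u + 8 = (u + 1)*(u^2 - 6*u + 8) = (u - 4)*(u + 1)*(u - 2)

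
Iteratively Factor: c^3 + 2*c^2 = (c)*(c^2 + 2*c) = c*(c + 2)*(c)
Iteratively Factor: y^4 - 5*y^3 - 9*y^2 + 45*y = (y + 3)*(y^3 - 8*y^2 + 15*y) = y*(y + 3)*(y^2 - 8*y + 15) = y*(y - 3)*(y + 3)*(y - 5)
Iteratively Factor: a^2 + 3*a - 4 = (a - 1)*(a + 4)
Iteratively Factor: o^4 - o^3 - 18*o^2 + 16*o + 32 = (o + 1)*(o^3 - 2*o^2 - 16*o + 32) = (o + 1)*(o + 4)*(o^2 - 6*o + 8) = (o - 4)*(o + 1)*(o + 4)*(o - 2)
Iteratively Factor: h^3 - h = (h - 1)*(h^2 + h) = (h - 1)*(h + 1)*(h)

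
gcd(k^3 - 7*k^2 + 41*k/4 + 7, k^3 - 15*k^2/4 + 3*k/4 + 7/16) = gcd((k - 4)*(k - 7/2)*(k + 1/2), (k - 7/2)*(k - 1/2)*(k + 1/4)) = k - 7/2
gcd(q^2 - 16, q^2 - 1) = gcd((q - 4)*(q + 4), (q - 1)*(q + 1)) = 1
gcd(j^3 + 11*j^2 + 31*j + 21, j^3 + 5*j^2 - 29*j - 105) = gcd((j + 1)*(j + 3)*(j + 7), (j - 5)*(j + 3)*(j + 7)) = j^2 + 10*j + 21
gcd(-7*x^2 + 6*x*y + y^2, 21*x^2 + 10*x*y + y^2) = 7*x + y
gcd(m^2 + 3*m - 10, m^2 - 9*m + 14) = m - 2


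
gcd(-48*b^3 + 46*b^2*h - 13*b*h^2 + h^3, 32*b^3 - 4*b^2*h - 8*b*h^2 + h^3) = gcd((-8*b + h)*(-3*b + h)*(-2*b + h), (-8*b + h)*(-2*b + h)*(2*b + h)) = 16*b^2 - 10*b*h + h^2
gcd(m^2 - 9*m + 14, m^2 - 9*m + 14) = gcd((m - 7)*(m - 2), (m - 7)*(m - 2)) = m^2 - 9*m + 14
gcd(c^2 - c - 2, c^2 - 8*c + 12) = c - 2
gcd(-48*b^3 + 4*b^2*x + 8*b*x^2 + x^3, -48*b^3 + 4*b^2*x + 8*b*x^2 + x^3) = -48*b^3 + 4*b^2*x + 8*b*x^2 + x^3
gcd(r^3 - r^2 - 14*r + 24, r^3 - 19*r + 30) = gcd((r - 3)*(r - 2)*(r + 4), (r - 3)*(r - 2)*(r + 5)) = r^2 - 5*r + 6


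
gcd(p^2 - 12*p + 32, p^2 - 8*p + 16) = p - 4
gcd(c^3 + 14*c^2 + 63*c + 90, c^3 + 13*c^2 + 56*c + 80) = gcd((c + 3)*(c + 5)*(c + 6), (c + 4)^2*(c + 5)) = c + 5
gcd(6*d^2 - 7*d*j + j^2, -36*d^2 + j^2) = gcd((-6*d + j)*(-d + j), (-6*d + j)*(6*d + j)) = 6*d - j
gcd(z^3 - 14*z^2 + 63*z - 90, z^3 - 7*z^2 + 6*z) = z - 6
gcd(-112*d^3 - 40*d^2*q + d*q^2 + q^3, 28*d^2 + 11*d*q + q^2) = 4*d + q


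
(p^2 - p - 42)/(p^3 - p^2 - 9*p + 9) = (p^2 - p - 42)/(p^3 - p^2 - 9*p + 9)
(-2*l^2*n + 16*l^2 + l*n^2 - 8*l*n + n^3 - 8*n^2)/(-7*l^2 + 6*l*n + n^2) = (2*l*n - 16*l + n^2 - 8*n)/(7*l + n)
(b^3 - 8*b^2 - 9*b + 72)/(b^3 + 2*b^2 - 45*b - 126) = (b^2 - 11*b + 24)/(b^2 - b - 42)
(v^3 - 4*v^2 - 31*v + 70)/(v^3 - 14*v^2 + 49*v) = (v^2 + 3*v - 10)/(v*(v - 7))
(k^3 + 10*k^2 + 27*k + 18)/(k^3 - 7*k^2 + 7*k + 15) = (k^2 + 9*k + 18)/(k^2 - 8*k + 15)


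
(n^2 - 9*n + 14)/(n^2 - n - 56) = (-n^2 + 9*n - 14)/(-n^2 + n + 56)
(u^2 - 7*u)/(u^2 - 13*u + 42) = u/(u - 6)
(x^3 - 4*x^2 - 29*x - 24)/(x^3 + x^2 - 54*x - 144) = (x + 1)/(x + 6)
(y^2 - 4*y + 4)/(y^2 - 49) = (y^2 - 4*y + 4)/(y^2 - 49)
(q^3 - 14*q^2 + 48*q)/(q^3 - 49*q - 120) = q*(q - 6)/(q^2 + 8*q + 15)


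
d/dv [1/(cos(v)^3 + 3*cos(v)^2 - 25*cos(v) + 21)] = (3*cos(v)^2 + 6*cos(v) - 25)*sin(v)/(cos(v)^3 + 3*cos(v)^2 - 25*cos(v) + 21)^2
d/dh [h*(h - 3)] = 2*h - 3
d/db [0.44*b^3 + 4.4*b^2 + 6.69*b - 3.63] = 1.32*b^2 + 8.8*b + 6.69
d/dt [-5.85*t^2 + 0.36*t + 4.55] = 0.36 - 11.7*t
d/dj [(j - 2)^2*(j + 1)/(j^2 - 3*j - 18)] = (j^4 - 6*j^3 - 45*j^2 + 100*j + 12)/(j^4 - 6*j^3 - 27*j^2 + 108*j + 324)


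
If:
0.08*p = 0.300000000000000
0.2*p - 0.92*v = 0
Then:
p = 3.75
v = 0.82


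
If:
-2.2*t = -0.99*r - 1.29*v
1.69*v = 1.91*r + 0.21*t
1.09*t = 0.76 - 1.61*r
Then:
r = 0.26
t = 0.31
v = 0.33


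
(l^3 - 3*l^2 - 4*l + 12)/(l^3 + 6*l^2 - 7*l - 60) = (l^2 - 4)/(l^2 + 9*l + 20)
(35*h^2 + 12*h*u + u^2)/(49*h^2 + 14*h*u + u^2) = (5*h + u)/(7*h + u)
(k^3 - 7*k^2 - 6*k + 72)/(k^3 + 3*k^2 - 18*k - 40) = (k^2 - 3*k - 18)/(k^2 + 7*k + 10)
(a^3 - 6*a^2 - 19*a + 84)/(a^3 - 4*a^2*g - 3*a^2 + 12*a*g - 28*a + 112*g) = (a - 3)/(a - 4*g)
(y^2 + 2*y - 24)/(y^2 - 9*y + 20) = (y + 6)/(y - 5)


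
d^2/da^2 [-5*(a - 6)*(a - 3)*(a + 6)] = 30 - 30*a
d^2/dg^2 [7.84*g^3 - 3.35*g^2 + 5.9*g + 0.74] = 47.04*g - 6.7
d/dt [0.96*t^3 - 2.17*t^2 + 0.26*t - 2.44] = 2.88*t^2 - 4.34*t + 0.26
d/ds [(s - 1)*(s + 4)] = 2*s + 3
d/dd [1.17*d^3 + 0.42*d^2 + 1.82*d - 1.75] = 3.51*d^2 + 0.84*d + 1.82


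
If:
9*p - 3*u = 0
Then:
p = u/3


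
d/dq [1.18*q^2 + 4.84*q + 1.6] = 2.36*q + 4.84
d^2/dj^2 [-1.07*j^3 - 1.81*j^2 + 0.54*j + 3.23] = -6.42*j - 3.62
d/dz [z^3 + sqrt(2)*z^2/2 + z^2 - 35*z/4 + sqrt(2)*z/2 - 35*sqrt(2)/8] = 3*z^2 + sqrt(2)*z + 2*z - 35/4 + sqrt(2)/2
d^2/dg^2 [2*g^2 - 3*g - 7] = 4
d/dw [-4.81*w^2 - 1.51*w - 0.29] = -9.62*w - 1.51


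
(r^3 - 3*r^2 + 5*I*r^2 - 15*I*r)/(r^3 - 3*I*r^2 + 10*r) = (r^2 + r*(-3 + 5*I) - 15*I)/(r^2 - 3*I*r + 10)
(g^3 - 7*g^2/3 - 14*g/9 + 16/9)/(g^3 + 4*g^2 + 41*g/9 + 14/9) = (9*g^2 - 30*g + 16)/(9*g^2 + 27*g + 14)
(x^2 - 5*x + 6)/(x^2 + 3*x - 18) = (x - 2)/(x + 6)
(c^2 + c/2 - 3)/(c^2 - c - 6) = (c - 3/2)/(c - 3)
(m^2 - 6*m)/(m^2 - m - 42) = m*(6 - m)/(-m^2 + m + 42)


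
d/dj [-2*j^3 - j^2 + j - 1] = -6*j^2 - 2*j + 1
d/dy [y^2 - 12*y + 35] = 2*y - 12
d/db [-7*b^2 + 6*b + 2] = 6 - 14*b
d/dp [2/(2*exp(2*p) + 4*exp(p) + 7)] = -8*(exp(p) + 1)*exp(p)/(2*exp(2*p) + 4*exp(p) + 7)^2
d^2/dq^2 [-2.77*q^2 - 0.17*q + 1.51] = -5.54000000000000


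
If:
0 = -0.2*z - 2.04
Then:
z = -10.20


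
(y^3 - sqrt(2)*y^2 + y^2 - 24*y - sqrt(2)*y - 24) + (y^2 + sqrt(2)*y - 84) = y^3 - sqrt(2)*y^2 + 2*y^2 - 24*y - 108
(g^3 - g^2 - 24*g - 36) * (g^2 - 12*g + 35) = g^5 - 13*g^4 + 23*g^3 + 217*g^2 - 408*g - 1260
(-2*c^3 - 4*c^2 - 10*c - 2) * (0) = 0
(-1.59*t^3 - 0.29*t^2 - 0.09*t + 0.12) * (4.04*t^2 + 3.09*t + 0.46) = -6.4236*t^5 - 6.0847*t^4 - 1.9911*t^3 + 0.0733*t^2 + 0.3294*t + 0.0552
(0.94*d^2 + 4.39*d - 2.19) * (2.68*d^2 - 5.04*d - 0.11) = 2.5192*d^4 + 7.0276*d^3 - 28.0982*d^2 + 10.5547*d + 0.2409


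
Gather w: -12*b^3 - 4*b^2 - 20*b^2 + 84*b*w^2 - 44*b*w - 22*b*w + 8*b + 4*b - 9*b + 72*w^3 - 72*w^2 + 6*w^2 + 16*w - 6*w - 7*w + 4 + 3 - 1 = -12*b^3 - 24*b^2 + 3*b + 72*w^3 + w^2*(84*b - 66) + w*(3 - 66*b) + 6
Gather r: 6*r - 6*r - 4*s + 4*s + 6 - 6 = 0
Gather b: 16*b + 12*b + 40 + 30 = 28*b + 70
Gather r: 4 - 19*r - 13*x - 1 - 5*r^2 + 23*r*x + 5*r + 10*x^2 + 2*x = -5*r^2 + r*(23*x - 14) + 10*x^2 - 11*x + 3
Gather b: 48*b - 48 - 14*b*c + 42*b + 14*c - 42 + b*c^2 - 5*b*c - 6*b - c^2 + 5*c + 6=b*(c^2 - 19*c + 84) - c^2 + 19*c - 84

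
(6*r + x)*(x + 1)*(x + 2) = 6*r*x^2 + 18*r*x + 12*r + x^3 + 3*x^2 + 2*x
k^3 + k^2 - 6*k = k*(k - 2)*(k + 3)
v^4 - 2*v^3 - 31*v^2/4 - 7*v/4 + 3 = (v - 4)*(v - 1/2)*(v + 1)*(v + 3/2)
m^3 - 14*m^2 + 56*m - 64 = (m - 8)*(m - 4)*(m - 2)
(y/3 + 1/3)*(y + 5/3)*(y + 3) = y^3/3 + 17*y^2/9 + 29*y/9 + 5/3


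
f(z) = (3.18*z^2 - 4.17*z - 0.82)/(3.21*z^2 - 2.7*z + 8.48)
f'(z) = (2.7 - 6.42*z)*(3.18*z^2 - 4.17*z - 0.82)/(3.21*z^2 - 2.7*z + 8.48)^2 + (6.36*z - 4.17)/(3.21*z^2 - 2.7*z + 8.48) = (4.7997*z^2 + 59.1972*z - 37.5756)/(10.3041*z^4 - 17.334*z^3 + 61.7316*z^2 - 45.792*z + 71.9104)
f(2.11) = 0.27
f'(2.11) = 0.37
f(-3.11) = 0.90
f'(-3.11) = -0.08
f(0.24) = -0.20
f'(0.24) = -0.36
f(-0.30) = 0.07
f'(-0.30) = -0.60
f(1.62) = 0.06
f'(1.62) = 0.45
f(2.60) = 0.42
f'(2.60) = 0.28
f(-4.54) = 0.96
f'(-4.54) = -0.03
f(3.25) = 0.57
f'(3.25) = 0.18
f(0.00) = -0.10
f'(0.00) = -0.52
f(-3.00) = 0.89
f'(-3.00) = -0.08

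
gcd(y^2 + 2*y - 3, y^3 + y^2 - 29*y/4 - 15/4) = y + 3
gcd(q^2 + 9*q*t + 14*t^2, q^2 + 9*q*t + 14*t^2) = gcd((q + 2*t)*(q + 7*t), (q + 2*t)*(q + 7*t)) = q^2 + 9*q*t + 14*t^2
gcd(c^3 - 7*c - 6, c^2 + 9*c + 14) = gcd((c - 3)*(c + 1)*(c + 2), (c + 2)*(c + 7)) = c + 2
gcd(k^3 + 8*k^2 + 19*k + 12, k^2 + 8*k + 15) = k + 3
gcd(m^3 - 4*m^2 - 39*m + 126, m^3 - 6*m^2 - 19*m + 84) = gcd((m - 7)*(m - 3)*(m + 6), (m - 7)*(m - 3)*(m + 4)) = m^2 - 10*m + 21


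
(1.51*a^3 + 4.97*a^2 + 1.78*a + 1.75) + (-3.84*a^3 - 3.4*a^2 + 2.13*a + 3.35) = -2.33*a^3 + 1.57*a^2 + 3.91*a + 5.1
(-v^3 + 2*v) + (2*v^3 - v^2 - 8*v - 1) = v^3 - v^2 - 6*v - 1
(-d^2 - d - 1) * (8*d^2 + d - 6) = -8*d^4 - 9*d^3 - 3*d^2 + 5*d + 6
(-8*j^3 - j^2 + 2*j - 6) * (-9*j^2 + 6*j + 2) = 72*j^5 - 39*j^4 - 40*j^3 + 64*j^2 - 32*j - 12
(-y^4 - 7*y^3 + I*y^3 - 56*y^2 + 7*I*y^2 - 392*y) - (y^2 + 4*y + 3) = -y^4 - 7*y^3 + I*y^3 - 57*y^2 + 7*I*y^2 - 396*y - 3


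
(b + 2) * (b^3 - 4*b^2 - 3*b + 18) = b^4 - 2*b^3 - 11*b^2 + 12*b + 36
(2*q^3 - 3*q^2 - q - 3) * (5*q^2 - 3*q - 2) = 10*q^5 - 21*q^4 - 6*q^2 + 11*q + 6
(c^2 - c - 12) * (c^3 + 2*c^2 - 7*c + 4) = c^5 + c^4 - 21*c^3 - 13*c^2 + 80*c - 48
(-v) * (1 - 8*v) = 8*v^2 - v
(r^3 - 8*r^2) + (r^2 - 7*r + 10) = r^3 - 7*r^2 - 7*r + 10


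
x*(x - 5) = x^2 - 5*x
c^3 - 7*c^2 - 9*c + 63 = (c - 7)*(c - 3)*(c + 3)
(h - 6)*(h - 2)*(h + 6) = h^3 - 2*h^2 - 36*h + 72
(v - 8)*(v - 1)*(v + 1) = v^3 - 8*v^2 - v + 8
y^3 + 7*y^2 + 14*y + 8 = (y + 1)*(y + 2)*(y + 4)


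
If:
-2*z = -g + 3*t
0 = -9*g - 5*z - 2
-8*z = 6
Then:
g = 7/36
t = 61/108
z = -3/4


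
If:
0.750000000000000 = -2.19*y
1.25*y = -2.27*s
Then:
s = 0.19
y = -0.34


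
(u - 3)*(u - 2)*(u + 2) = u^3 - 3*u^2 - 4*u + 12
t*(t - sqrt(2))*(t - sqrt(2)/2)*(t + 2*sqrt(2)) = t^4 + sqrt(2)*t^3/2 - 5*t^2 + 2*sqrt(2)*t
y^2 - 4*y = y*(y - 4)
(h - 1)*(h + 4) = h^2 + 3*h - 4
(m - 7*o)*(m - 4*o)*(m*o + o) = m^3*o - 11*m^2*o^2 + m^2*o + 28*m*o^3 - 11*m*o^2 + 28*o^3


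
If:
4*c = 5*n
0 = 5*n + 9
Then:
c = -9/4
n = -9/5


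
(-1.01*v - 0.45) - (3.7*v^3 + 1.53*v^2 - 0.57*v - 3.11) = -3.7*v^3 - 1.53*v^2 - 0.44*v + 2.66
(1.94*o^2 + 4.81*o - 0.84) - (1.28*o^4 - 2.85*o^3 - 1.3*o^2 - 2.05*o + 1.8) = -1.28*o^4 + 2.85*o^3 + 3.24*o^2 + 6.86*o - 2.64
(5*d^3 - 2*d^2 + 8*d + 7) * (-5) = -25*d^3 + 10*d^2 - 40*d - 35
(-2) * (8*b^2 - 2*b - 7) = -16*b^2 + 4*b + 14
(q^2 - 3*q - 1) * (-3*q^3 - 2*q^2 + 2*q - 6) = -3*q^5 + 7*q^4 + 11*q^3 - 10*q^2 + 16*q + 6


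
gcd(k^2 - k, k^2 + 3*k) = k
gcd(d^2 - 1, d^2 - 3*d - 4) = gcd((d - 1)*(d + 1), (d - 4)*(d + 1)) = d + 1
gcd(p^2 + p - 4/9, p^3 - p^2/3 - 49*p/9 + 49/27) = p - 1/3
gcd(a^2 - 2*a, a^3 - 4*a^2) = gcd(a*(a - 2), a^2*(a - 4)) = a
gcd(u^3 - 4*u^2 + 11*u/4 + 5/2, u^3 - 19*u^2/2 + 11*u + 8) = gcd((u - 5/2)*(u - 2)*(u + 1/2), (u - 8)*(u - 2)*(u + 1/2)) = u^2 - 3*u/2 - 1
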